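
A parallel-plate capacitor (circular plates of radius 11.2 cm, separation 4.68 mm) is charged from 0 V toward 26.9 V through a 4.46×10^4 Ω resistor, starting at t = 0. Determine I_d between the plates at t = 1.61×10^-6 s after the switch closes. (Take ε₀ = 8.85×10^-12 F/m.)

3.72×10^-4 A

With C = ε₀A/d = (8.85×10^-12)(0.03941)/(4.68×10^-3) = 7.453×10^-11 F, the time constant is τ = RC = 3.324×10^-6 s, so t/τ = 0.4844 and e^(−t/τ) = 0.6161.
I_d = I_cond = (V₀/R) e^(−t/τ) = (6.031×10^-4)(0.6161) = 3.72×10^-4 A.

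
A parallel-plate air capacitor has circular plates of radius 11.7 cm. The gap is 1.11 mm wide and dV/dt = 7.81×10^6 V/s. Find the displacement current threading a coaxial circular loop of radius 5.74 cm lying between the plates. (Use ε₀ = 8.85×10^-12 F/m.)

With E = V/d, dE/dt = 7.036×10^9 V/(m·s) and πR² = 0.04301 m², giving I_d = ε₀ πR² dE/dt = 2.678×10^-3 A.
The field is uniform, so I_d,enc = I_d (r/R)² = (2.678×10^-3)(5.74/11.7)² = 6.45×10^-4 A.

6.45×10^-4 A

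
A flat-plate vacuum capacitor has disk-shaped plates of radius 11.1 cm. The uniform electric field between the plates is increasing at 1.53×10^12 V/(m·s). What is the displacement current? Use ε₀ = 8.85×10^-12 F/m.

With a uniform field, Φ_E = EA, so I_d = ε₀ A dE/dt = 0.524 A.

0.524 A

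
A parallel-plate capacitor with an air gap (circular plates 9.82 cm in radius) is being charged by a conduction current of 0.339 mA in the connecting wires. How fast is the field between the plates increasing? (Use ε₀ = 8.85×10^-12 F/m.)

Charge continuity gives I_d = I = 3.39×10^-4 A between the plates.
Since I_d = ε₀ A dE/dt, dE/dt = I_d/(ε₀A) = (3.39×10^-4)/((8.85×10^-12)(0.03030)) = 1.26×10^9 V/(m·s).

1.26×10^9 V/(m·s)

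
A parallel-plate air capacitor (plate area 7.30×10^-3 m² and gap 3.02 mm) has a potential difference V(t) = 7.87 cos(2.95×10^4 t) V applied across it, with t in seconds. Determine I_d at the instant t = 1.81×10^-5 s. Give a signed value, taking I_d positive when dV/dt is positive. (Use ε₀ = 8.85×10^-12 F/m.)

dV/dt = (7.87)(2.95×10^4)·−sin(0.53395) = -1.182×10^5 V/s.
I_d = C dV/dt with C = ε₀A/d = (8.85×10^-12)(7.30×10^-3)/(3.02×10^-3) = 2.139×10^-11 F, so I_d = (2.139×10^-11)(-1.182×10^5) = -2.53×10^-6 A.

-2.53×10^-6 A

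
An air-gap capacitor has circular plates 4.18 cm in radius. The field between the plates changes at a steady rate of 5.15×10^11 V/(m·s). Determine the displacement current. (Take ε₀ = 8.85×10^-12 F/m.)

The displacement current is ε₀ times dΦ_E/dt = ε₀ A dE/dt = (8.85×10^-12)(5.489×10^-3)(5.15×10^11) = 0.0250 A.

0.0250 A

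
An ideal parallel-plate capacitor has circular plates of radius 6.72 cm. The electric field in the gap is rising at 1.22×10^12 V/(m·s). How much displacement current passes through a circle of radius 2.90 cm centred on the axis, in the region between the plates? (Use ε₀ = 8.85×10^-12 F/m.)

0.0285 A

Total displacement current: I_d = ε₀(πR²)(dE/dt) = (8.85×10^-12)(0.01419)(1.22×10^12) = 0.1532 A.
Through an area πr² the displacement current is I_d·(πr²/πR²) = I_d (r/R)² = 0.0285 A.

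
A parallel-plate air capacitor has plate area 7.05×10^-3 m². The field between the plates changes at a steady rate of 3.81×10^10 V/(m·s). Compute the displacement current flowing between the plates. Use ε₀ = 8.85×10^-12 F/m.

2.38×10^-3 A

With a uniform field, Φ_E = EA, so I_d = ε₀ A dE/dt = 2.38×10^-3 A.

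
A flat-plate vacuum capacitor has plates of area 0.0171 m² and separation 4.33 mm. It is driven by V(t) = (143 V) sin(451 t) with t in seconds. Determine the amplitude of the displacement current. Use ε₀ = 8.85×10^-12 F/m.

2.25×10^-6 A

(dE/dt)_max = V₀ω/d = 1.489×10^7 V/(m·s); ω = 451 rad/s.
I_d,max = ε₀ A (dE/dt)_max = (8.85×10^-12)(0.0171)(1.489×10^7) = 2.25×10^-6 A.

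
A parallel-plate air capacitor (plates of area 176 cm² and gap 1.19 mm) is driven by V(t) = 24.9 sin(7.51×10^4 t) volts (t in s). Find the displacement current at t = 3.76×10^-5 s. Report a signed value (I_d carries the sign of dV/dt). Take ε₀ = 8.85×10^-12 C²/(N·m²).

-2.33×10^-4 A

dE/dt = (V₀ω/d)·cos(ωt) with ωt = 2.82376 rad: (24.9)(7.51×10^4)(-0.9499)/(1.19×10^-3) = -1.493×10^9 V/(m·s).
I_d = ε₀ A dE/dt = (8.85×10^-12)(0.0176)(-1.493×10^9) = -2.33×10^-4 A.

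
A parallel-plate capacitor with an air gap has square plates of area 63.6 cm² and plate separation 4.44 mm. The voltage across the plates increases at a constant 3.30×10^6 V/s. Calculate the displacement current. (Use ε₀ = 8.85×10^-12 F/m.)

E = V/d so dE/dt = (dV/dt)/d = 7.432×10^8 V/(m·s), and I_d = ε₀ A dE/dt = (8.85×10^-12)(6.36×10^-3)(7.432×10^8) = 4.18×10^-5 A.

4.18×10^-5 A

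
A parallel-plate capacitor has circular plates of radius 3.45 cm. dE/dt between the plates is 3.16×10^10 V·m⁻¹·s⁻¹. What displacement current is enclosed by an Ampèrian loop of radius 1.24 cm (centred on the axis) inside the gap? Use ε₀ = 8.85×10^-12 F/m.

Through the whole plate area (πR² = 3.739×10^-3 m²), I_d = ε₀ πR² dE/dt = 1.046×10^-3 A.
The field is uniform, so I_d,enc = I_d (r/R)² = (1.046×10^-3)(1.24/3.45)² = 1.35×10^-4 A.

1.35×10^-4 A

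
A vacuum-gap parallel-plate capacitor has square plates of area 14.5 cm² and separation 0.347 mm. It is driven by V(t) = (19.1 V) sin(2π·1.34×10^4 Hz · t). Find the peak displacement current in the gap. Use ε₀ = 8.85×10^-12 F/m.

The displacement current equals the conduction current C dV/dt, which peaks at C V₀ ω.
With C = ε₀A/d = (8.85×10^-12)(1.45×10^-3)/(3.47×10^-4) = 3.698×10^-11 F and ω = 2πf = 8.419×10^4 rad/s, I_d,max = (3.698×10^-11)(19.1)(8.419×10^4) = 5.95×10^-5 A.

5.95×10^-5 A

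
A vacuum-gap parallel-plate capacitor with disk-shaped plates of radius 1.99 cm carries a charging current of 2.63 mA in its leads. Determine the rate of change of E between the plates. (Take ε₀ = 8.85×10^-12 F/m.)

Charge continuity gives I_d = I = 2.63×10^-3 A between the plates.
Since I_d = ε₀ A dE/dt, dE/dt = I_d/(ε₀A) = (2.63×10^-3)/((8.85×10^-12)(1.244×10^-3)) = 2.39×10^11 V/(m·s).

2.39×10^11 V/(m·s)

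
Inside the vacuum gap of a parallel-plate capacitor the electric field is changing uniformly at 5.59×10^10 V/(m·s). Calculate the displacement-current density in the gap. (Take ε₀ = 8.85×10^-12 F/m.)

0.495 A/m²

The displacement-current density is ε₀ ∂E/∂t = (8.85×10^-12)(5.59×10^10) = 0.495 A/m².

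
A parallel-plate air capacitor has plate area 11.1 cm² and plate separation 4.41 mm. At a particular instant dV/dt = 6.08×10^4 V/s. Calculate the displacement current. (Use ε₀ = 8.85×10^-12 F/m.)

E = V/d so dE/dt = (dV/dt)/d = 1.379×10^7 V/(m·s), and I_d = ε₀ A dE/dt = (8.85×10^-12)(1.11×10^-3)(1.379×10^7) = 1.35×10^-7 A.

1.35×10^-7 A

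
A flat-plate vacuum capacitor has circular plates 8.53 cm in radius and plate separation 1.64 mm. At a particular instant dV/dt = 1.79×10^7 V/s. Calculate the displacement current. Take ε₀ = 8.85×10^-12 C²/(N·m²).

E = V/d so dE/dt = (dV/dt)/d = 1.091×10^10 V/(m·s), and I_d = ε₀ A dE/dt = (8.85×10^-12)(0.02286)(1.091×10^10) = 2.21×10^-3 A.

2.21×10^-3 A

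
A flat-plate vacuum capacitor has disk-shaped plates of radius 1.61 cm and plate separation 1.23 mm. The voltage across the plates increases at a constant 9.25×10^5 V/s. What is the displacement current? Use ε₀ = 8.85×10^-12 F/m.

C = ε₀A/d = (8.85×10^-12)(8.143×10^-4)/(1.23×10^-3) = 5.859×10^-12 F.
I_d = C dV/dt = (5.859×10^-12)(9.25×10^5) = 5.42×10^-6 A.

5.42×10^-6 A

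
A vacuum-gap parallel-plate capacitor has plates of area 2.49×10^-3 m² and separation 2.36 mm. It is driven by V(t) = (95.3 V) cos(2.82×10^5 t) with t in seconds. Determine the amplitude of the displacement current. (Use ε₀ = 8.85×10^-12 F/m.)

2.51×10^-4 A

The displacement current equals the conduction current C dV/dt, which peaks at C V₀ ω.
With C = ε₀A/d = (8.85×10^-12)(2.49×10^-3)/(2.36×10^-3) = 9.338×10^-12 F and ω = 2.82×10^5 rad/s, I_d,max = (9.338×10^-12)(95.3)(2.82×10^5) = 2.51×10^-4 A.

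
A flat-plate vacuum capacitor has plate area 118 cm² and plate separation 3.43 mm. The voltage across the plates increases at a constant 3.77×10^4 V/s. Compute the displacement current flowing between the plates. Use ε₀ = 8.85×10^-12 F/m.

The displacement current equals the charging current C dV/dt. With C = ε₀A/d = (8.85×10^-12)(0.0118)/(3.43×10^-3) = 3.045×10^-11 F, I_d = (3.045×10^-11)(3.77×10^4) = 1.15×10^-6 A.

1.15×10^-6 A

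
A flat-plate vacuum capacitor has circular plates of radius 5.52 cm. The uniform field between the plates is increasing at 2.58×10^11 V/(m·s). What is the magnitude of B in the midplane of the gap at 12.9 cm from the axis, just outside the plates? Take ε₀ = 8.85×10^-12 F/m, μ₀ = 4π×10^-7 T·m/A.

3.39×10^-8 T

Total displacement current: I_d = ε₀(πR²)(dE/dt) = (8.85×10^-12)(9.573×10^-3)(2.58×10^11) = 0.02186 A.
With r > R the enclosed displacement current is the full I_d; B = μ₀ I_d / (2πr) = 3.39×10^-8 T.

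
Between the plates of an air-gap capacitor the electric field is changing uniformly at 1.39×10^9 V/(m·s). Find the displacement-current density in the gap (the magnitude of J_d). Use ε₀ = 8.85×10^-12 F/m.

J_d = ε₀ dE/dt = (8.85×10^-12)(1.39×10^9) = 0.0123 A/m².

0.0123 A/m²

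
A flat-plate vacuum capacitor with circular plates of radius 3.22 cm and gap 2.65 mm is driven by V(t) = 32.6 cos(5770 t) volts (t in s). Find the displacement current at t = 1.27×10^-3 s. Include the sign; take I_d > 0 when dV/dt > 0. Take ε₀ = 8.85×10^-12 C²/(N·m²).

-1.77×10^-6 A

dE/dt = (V₀ω/d)·−sin(ωt) with ωt = 7.3279 rad: (32.6)(5770)(-0.8648)/(2.65×10^-3) = -6.139×10^7 V/(m·s).
I_d = ε₀ A dE/dt = (8.85×10^-12)(3.257×10^-3)(-6.139×10^7) = -1.77×10^-6 A.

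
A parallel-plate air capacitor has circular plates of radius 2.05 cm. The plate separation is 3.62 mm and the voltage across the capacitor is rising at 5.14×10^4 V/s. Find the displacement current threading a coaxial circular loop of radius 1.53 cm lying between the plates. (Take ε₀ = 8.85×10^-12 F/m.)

dE/dt = (dV/dt)/d = 1.420×10^7 V/(m·s); I_d = ε₀(πR²)(dE/dt) = (8.85×10^-12)(1.320×10^-3)(1.420×10^7) = 1.659×10^-7 A.
The field is uniform, so I_d,enc = I_d (r/R)² = (1.659×10^-7)(1.53/2.05)² = 9.24×10^-8 A.

9.24×10^-8 A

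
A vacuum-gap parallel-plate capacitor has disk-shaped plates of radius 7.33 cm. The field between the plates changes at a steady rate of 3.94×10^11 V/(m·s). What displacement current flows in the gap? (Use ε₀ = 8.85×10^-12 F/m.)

The displacement current is ε₀ times dΦ_E/dt = ε₀ A dE/dt = (8.85×10^-12)(0.01688)(3.94×10^11) = 0.0589 A.

0.0589 A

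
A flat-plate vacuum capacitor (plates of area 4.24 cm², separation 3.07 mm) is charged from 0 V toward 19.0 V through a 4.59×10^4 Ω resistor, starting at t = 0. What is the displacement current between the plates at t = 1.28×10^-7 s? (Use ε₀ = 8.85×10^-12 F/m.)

4.23×10^-5 A

C = ε₀A/d = (8.85×10^-12)(4.24×10^-4)/(3.07×10^-3) = 1.222×10^-12 F, so τ = RC = 5.609×10^-8 s.
The conduction current is I(t) = (V₀/R) e^(−t/τ), and the displacement current between the plates equals it.
t/τ = 2.282; I_d = (19.0/4.59×10^4) · e^(−2.282) = (4.139×10^-4)(0.1021) = 4.23×10^-5 A.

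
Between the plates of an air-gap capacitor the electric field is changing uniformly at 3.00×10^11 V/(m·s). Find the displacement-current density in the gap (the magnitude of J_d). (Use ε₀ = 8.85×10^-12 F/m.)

2.66 A/m²

J_d = ε₀ ∂E/∂t, so J_d = 2.66 A/m².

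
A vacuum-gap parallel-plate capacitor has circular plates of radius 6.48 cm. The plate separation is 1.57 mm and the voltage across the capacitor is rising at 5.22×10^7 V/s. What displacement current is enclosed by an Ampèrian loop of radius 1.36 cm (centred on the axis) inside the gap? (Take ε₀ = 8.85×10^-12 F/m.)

1.71×10^-4 A

dE/dt = (dV/dt)/d = 3.325×10^10 V/(m·s); I_d = ε₀(πR²)(dE/dt) = (8.85×10^-12)(0.01319)(3.325×10^10) = 3.881×10^-3 A.
Since J_d is uniform, the enclosed fraction is (r/R)² = 0.04405, giving I_d,enc = 1.71×10^-4 A.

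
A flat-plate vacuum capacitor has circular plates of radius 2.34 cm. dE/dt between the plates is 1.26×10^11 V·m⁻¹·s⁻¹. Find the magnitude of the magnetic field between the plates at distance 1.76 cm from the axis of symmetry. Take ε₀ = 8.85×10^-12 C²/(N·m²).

Total displacement current: I_d = ε₀(πR²)(dE/dt) = (8.85×10^-12)(1.720×10^-3)(1.26×10^11) = 1.918×10^-3 A.
∮B·dl = μ₀ I_d,enc with I_d,enc = I_d r²/R² = 1.085×10^-3 A; so B = μ₀ I_d,enc/(2πr) = 1.23×10^-8 T.

1.23×10^-8 T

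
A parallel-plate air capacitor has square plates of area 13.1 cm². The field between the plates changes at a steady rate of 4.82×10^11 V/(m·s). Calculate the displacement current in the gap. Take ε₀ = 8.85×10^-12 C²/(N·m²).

5.59×10^-3 A

The displacement current is ε₀ times dΦ_E/dt = ε₀ A dE/dt = (8.85×10^-12)(1.31×10^-3)(4.82×10^11) = 5.59×10^-3 A.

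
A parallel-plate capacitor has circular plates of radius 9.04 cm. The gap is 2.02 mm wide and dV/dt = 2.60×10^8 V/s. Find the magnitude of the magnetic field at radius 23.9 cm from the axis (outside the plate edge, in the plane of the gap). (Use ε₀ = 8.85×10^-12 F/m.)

2.45×10^-8 T

I_d = C dV/dt with C = ε₀πR²/d = 1.125×10^-10 F, so I_d = (1.125×10^-10)(2.60×10^8) = 0.02925 A.
For r ≥ R the full I_d is enclosed: B = μ₀ I_d/(2πr) = (4π×10^-7)(0.02925)/(2π·0.239) = 2.45×10^-8 T.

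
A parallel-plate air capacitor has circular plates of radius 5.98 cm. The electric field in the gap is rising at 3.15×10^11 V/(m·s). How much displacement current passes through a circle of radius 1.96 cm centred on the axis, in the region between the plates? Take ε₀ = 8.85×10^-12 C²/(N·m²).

Through the whole plate area (πR² = 0.01123 m²), I_d = ε₀ πR² dE/dt = 0.03131 A.
The field is uniform, so I_d,enc = I_d (r/R)² = (0.03131)(1.96/5.98)² = 3.36×10^-3 A.

3.36×10^-3 A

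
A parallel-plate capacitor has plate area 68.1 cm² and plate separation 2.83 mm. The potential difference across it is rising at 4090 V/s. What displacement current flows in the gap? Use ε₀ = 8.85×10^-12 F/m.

8.71×10^-8 A

The field between the plates is E = V/d, so dE/dt = (4090)/(2.83×10^-3 m) = 1.445×10^6 V/(m·s).
I_d = ε₀ A (dE/dt) = (8.85×10^-12)(6.81×10^-3)(1.445×10^6) = 8.71×10^-8 A.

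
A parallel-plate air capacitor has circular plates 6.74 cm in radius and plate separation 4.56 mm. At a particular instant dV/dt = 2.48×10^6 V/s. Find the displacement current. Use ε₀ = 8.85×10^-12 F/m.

6.87×10^-5 A

The field between the plates is E = V/d, so dE/dt = (2.48×10^6)/(4.56×10^-3 m) = 5.439×10^8 V/(m·s).
I_d = ε₀ A (dE/dt) = (8.85×10^-12)(0.01427)(5.439×10^8) = 6.87×10^-5 A.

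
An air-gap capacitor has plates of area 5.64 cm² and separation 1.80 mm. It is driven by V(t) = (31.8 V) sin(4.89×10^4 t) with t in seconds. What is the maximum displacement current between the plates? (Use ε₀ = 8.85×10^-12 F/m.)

4.31×10^-6 A

C = ε₀A/d = (8.85×10^-12)(5.64×10^-4)/(1.80×10^-3) = 2.773×10^-12 F; ω = 4.89×10^4 rad/s.
I_d = C dV/dt, so |I_d|_max = C V₀ ω = (2.773×10^-12)(31.8)(4.89×10^4) = 4.31×10^-6 A.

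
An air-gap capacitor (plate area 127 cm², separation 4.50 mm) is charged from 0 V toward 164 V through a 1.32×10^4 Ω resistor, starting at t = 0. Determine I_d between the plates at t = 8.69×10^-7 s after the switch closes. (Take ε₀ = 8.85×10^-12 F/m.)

8.90×10^-4 A

C = ε₀A/d = (8.85×10^-12)(0.0127)/(4.50×10^-3) = 2.498×10^-11 F, so τ = RC = 3.297×10^-7 s.
The conduction current is I(t) = (V₀/R) e^(−t/τ), and the displacement current between the plates equals it.
t/τ = 2.636; I_d = (164/1.32×10^4) · e^(−2.636) = (0.01242)(0.07165) = 8.90×10^-4 A.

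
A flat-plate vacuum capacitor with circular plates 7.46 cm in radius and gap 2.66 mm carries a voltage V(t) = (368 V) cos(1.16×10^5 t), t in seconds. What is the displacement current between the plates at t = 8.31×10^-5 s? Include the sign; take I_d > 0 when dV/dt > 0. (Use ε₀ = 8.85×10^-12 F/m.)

5.29×10^-4 A

dV/dt = (368)(1.16×10^5)·−sin(9.6396) = 9.100×10^6 V/s.
I_d = C dV/dt with C = ε₀A/d = (8.85×10^-12)(0.01748)/(2.66×10^-3) = 5.816×10^-11 F, so I_d = (5.816×10^-11)(9.100×10^6) = 5.29×10^-4 A.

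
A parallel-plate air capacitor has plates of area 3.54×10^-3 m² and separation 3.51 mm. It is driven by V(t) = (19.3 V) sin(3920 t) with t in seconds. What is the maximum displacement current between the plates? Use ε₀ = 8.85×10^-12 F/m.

6.75×10^-7 A

The displacement current equals the conduction current C dV/dt, which peaks at C V₀ ω.
With C = ε₀A/d = (8.85×10^-12)(3.54×10^-3)/(3.51×10^-3) = 8.926×10^-12 F and ω = 3920 rad/s, I_d,max = (8.926×10^-12)(19.3)(3920) = 6.75×10^-7 A.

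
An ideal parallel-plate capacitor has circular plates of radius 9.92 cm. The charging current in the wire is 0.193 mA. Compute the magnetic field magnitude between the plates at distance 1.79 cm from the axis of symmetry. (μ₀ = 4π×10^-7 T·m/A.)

7.02×10^-11 T

By continuity the displacement current in the gap matches the conduction current: I_d = 1.93×10^-4 A.
An Ampèrian loop of radius r encloses a fraction (r/R)² of I_d. Then B·2πr = μ₀ I_d (r/R)², giving B = μ₀ I_d r/(2πR²) = 7.02×10^-11 T.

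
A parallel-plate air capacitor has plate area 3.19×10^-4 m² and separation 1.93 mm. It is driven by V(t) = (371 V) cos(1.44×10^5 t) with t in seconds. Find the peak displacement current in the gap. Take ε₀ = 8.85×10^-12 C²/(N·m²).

7.81×10^-5 A

(dE/dt)_max = V₀ω/d = 2.768×10^10 V/(m·s); ω = 1.44×10^5 rad/s.
I_d,max = ε₀ A (dE/dt)_max = (8.85×10^-12)(3.19×10^-4)(2.768×10^10) = 7.81×10^-5 A.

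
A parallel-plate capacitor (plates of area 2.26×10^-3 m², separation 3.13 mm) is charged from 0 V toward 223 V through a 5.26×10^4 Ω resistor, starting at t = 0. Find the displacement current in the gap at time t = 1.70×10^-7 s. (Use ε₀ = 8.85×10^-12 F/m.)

C = ε₀A/d = (8.85×10^-12)(2.26×10^-3)/(3.13×10^-3) = 6.390×10^-12 F and τ = RC = 3.361×10^-7 s. I_d in the gap equals the RC charging current.
I_d(t) = (V₀/R) e^(−t/τ) = 4.240×10^-3 · e^(−0.5058) = 2.56×10^-3 A.

2.56×10^-3 A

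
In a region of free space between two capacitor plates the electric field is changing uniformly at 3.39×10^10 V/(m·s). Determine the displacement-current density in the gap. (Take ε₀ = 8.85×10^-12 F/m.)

J_d = ε₀ dE/dt = (8.85×10^-12)(3.39×10^10) = 0.300 A/m².

0.300 A/m²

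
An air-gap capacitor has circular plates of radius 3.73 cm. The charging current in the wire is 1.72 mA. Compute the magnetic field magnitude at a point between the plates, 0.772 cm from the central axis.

Between the plates the displacement current equals the wire current: I_d = 1.72 mA = 1.72×10^-3 A.
∮B·dl = μ₀ I_d,enc with I_d,enc = I_d r²/R² = 7.368×10^-5 A; so B = μ₀ I_d,enc/(2πr) = 1.91×10^-9 T.

1.91×10^-9 T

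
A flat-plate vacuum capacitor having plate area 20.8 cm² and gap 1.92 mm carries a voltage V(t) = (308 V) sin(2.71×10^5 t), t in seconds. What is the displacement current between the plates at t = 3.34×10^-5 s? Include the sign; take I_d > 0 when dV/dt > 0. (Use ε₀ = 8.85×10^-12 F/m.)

C = ε₀A/d = (8.85×10^-12)(2.08×10^-3)/(1.92×10^-3) = 9.588×10^-12 F. dV/dt = V₀ω·cos(ωt); at ωt = 9.0514 rad this factor is -0.9311.
I_d = C dV/dt = (9.588×10^-12)(308)(2.71×10^5)(-0.9311) = -7.45×10^-4 A.

-7.45×10^-4 A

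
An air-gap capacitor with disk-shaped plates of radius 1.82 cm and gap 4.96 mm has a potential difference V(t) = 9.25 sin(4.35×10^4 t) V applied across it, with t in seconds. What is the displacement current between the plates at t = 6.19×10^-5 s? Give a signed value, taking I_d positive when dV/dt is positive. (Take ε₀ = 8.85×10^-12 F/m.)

C = ε₀A/d = (8.85×10^-12)(1.041×10^-3)/(4.96×10^-3) = 1.857×10^-12 F. dV/dt = V₀ω·cos(ωt); at ωt = 2.69265 rad this factor is -0.9009.
I_d = C dV/dt = (1.857×10^-12)(9.25)(4.35×10^4)(-0.9009) = -6.73×10^-7 A.

-6.73×10^-7 A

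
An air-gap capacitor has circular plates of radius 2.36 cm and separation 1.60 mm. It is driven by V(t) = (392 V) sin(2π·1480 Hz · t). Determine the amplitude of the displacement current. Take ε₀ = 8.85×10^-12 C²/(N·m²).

3.53×10^-5 A

(dE/dt)_max = V₀ω/d = 2.278×10^9 V/(m·s); ω = 2πf = 9299 rad/s.
I_d,max = ε₀ A (dE/dt)_max = (8.85×10^-12)(1.750×10^-3)(2.278×10^9) = 3.53×10^-5 A.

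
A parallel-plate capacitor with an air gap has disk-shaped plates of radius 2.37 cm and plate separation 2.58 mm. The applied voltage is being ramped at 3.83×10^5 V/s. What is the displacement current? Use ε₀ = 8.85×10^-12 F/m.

The field between the plates is E = V/d, so dE/dt = (3.83×10^5)/(2.58×10^-3 m) = 1.484×10^8 V/(m·s).
I_d = ε₀ A (dE/dt) = (8.85×10^-12)(1.765×10^-3)(1.484×10^8) = 2.32×10^-6 A.

2.32×10^-6 A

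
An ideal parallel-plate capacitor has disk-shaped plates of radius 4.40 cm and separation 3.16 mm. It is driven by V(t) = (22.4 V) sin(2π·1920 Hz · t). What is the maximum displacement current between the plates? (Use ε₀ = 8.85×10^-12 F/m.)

4.60×10^-6 A

C = ε₀A/d = (8.85×10^-12)(6.082×10^-3)/(3.16×10^-3) = 1.703×10^-11 F; ω = 2πf = 1.206×10^4 rad/s.
I_d = C dV/dt, so |I_d|_max = C V₀ ω = (1.703×10^-11)(22.4)(1.206×10^4) = 4.60×10^-6 A.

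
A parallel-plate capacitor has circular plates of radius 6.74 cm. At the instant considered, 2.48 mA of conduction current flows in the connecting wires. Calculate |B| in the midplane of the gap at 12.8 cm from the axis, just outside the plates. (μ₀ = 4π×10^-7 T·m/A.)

3.87×10^-9 T

Between the plates the displacement current equals the wire current: I_d = 2.48 mA = 2.48×10^-3 A.
With r > R the enclosed displacement current is the full I_d; B = μ₀ I_d / (2πr) = 3.87×10^-9 T.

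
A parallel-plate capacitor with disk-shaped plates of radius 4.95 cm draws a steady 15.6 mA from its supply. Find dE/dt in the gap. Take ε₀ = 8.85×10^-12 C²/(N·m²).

The displacement current between the plates equals the conduction current, I_d = 15.6 mA.
Then dE/dt = I_d/(ε₀A) = 2.29×10^11 V/(m·s).

2.29×10^11 V/(m·s)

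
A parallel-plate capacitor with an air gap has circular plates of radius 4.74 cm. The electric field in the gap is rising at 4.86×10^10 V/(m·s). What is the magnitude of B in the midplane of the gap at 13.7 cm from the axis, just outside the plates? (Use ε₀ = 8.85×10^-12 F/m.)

4.43×10^-9 T

Through the whole plate area (πR² = 7.058×10^-3 m²), I_d = ε₀ πR² dE/dt = 3.036×10^-3 A.
With r > R the enclosed displacement current is the full I_d; B = μ₀ I_d / (2πr) = 4.43×10^-9 T.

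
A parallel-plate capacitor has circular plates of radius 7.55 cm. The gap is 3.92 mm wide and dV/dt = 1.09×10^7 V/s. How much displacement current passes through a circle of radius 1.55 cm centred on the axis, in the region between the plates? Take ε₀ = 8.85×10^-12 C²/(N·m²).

1.86×10^-5 A

dE/dt = (dV/dt)/d = 2.781×10^9 V/(m·s); I_d = ε₀(πR²)(dE/dt) = (8.85×10^-12)(0.01791)(2.781×10^9) = 4.408×10^-4 A.
Through an area πr² the displacement current is I_d·(πr²/πR²) = I_d (r/R)² = 1.86×10^-5 A.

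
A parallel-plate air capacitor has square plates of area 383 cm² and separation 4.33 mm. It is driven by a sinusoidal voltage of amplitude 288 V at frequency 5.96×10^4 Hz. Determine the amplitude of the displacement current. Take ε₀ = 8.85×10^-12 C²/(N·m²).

8.44×10^-3 A

C = ε₀A/d = (8.85×10^-12)(0.0383)/(4.33×10^-3) = 7.828×10^-11 F; ω = 2πf = 3.745×10^5 rad/s.
I_d = C dV/dt, so |I_d|_max = C V₀ ω = (7.828×10^-11)(288)(3.745×10^5) = 8.44×10^-3 A.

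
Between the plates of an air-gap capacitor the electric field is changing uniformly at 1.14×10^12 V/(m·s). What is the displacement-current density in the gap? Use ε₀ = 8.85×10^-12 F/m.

10.1 A/m²

The displacement-current density is ε₀ ∂E/∂t = (8.85×10^-12)(1.14×10^12) = 10.1 A/m².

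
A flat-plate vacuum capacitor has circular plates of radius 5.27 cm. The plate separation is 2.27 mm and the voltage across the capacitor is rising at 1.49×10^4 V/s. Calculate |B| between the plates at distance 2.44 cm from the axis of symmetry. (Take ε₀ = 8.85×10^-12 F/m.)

8.91×10^-13 T

I_d = C dV/dt with C = ε₀πR²/d = 3.402×10^-11 F, so I_d = (3.402×10^-11)(1.49×10^4) = 5.069×10^-7 A.
An Ampèrian loop of radius r encloses a fraction (r/R)² of I_d. Then B·2πr = μ₀ I_d (r/R)², giving B = μ₀ I_d r/(2πR²) = 8.91×10^-13 T.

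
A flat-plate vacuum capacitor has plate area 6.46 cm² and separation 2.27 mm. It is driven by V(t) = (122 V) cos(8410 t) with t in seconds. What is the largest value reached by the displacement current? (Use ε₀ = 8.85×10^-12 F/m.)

C = ε₀A/d = (8.85×10^-12)(6.46×10^-4)/(2.27×10^-3) = 2.519×10^-12 F; ω = 8410 rad/s.
I_d = C dV/dt, so |I_d|_max = C V₀ ω = (2.519×10^-12)(122)(8410) = 2.58×10^-6 A.

2.58×10^-6 A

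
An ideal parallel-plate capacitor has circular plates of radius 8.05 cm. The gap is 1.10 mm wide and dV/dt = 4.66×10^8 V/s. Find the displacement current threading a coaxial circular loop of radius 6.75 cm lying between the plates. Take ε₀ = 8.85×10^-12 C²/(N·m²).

dE/dt = (dV/dt)/d = 4.236×10^11 V/(m·s); I_d = ε₀(πR²)(dE/dt) = (8.85×10^-12)(0.02036)(4.236×10^11) = 0.07633 A.
Through an area πr² the displacement current is I_d·(πr²/πR²) = I_d (r/R)² = 0.0537 A.

0.0537 A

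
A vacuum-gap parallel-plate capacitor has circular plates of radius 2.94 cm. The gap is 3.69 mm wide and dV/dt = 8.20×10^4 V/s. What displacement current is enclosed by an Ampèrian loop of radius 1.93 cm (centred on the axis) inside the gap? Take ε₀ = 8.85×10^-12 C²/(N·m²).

With E = V/d, dE/dt = 2.222×10^7 V/(m·s) and πR² = 2.715×10^-3 m², giving I_d = ε₀ πR² dE/dt = 5.339×10^-7 A.
The field is uniform, so I_d,enc = I_d (r/R)² = (5.339×10^-7)(1.93/2.94)² = 2.30×10^-7 A.

2.30×10^-7 A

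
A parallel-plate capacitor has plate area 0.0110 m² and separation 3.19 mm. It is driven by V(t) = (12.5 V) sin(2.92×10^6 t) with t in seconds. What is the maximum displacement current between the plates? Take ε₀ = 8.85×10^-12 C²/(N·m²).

1.11×10^-3 A

(dE/dt)_max = V₀ω/d = 1.144×10^10 V/(m·s); ω = 2.92×10^6 rad/s.
I_d,max = ε₀ A (dE/dt)_max = (8.85×10^-12)(0.0110)(1.144×10^10) = 1.11×10^-3 A.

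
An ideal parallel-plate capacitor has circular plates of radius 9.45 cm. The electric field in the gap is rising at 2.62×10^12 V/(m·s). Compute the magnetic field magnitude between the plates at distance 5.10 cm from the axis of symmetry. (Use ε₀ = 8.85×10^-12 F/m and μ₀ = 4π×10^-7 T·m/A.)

Total displacement current: I_d = ε₀(πR²)(dE/dt) = (8.85×10^-12)(0.02806)(2.62×10^12) = 0.6506 A.
For r < R the Ampère–Maxwell law gives B(2πr) = μ₀ I_d (r²/R²), so B = μ₀ I_d r/(2πR²) = (4π×10^-7)(0.6506)(0.0510)/(2π·0.0945²) = 7.43×10^-7 T.

7.43×10^-7 T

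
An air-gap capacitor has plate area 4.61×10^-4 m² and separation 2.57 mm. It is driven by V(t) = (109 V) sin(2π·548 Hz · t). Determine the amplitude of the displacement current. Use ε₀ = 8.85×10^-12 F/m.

5.96×10^-7 A

The displacement current equals the conduction current C dV/dt, which peaks at C V₀ ω.
With C = ε₀A/d = (8.85×10^-12)(4.61×10^-4)/(2.57×10^-3) = 1.587×10^-12 F and ω = 2πf = 3443 rad/s, I_d,max = (1.587×10^-12)(109)(3443) = 5.96×10^-7 A.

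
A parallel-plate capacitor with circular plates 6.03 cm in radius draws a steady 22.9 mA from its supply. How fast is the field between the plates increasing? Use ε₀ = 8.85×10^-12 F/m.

2.27×10^11 V/(m·s)

The displacement current between the plates equals the conduction current, I_d = 22.9 mA.
Inverting I_d = ε₀ A dE/dt gives dE/dt = 0.0229 / (8.85×10^-12 · 0.01142) = 2.27×10^11 V/(m·s).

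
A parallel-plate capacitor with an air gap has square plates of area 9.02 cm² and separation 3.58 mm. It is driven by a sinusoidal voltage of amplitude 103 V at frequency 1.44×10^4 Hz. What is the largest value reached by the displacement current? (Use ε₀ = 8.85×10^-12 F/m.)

2.08×10^-5 A

The displacement current equals the conduction current C dV/dt, which peaks at C V₀ ω.
With C = ε₀A/d = (8.85×10^-12)(9.02×10^-4)/(3.58×10^-3) = 2.230×10^-12 F and ω = 2πf = 9.048×10^4 rad/s, I_d,max = (2.230×10^-12)(103)(9.048×10^4) = 2.08×10^-5 A.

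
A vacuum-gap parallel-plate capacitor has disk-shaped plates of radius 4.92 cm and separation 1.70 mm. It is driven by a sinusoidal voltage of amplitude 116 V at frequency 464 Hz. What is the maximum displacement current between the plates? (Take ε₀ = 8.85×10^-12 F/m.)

(dE/dt)_max = V₀ω/d = 1.989×10^8 V/(m·s); ω = 2πf = 2915 rad/s.
I_d,max = ε₀ A (dE/dt)_max = (8.85×10^-12)(7.605×10^-3)(1.989×10^8) = 1.34×10^-5 A.

1.34×10^-5 A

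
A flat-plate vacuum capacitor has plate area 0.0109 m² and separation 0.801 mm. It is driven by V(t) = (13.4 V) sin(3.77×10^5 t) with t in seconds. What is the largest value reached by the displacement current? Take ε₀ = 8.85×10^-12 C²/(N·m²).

6.08×10^-4 A

C = ε₀A/d = (8.85×10^-12)(0.0109)/(8.01×10^-4) = 1.204×10^-10 F; ω = 3.77×10^5 rad/s.
I_d = C dV/dt, so |I_d|_max = C V₀ ω = (1.204×10^-10)(13.4)(3.77×10^5) = 6.08×10^-4 A.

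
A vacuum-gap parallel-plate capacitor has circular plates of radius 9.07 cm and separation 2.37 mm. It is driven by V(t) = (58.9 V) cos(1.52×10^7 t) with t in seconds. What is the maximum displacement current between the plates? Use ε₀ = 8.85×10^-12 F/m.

0.0864 A

(dE/dt)_max = V₀ω/d = 3.778×10^11 V/(m·s); ω = 1.52×10^7 rad/s.
I_d,max = ε₀ A (dE/dt)_max = (8.85×10^-12)(0.02584)(3.778×10^11) = 0.0864 A.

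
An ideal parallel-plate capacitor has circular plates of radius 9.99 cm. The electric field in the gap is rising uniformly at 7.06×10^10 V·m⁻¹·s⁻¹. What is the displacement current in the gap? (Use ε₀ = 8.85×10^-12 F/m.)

0.0196 A

The displacement current is ε₀ times dΦ_E/dt = ε₀ A dE/dt = (8.85×10^-12)(0.03135)(7.06×10^10) = 0.0196 A.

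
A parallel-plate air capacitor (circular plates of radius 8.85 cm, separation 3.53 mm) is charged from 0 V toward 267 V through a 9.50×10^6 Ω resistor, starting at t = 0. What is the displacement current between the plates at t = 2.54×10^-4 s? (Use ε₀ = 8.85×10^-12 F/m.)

1.82×10^-5 A

With C = ε₀A/d = (8.85×10^-12)(0.02461)/(3.53×10^-3) = 6.170×10^-11 F, the time constant is τ = RC = 5.862×10^-4 s, so t/τ = 0.4333 and e^(−t/τ) = 0.6484.
I_d = I_cond = (V₀/R) e^(−t/τ) = (2.811×10^-5)(0.6484) = 1.82×10^-5 A.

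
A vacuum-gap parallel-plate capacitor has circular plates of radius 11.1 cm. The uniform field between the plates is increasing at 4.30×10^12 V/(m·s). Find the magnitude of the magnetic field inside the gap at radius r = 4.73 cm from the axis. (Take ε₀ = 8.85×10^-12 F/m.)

1.13×10^-6 T

I_d = ε₀ dΦ_E/dt = ε₀ πR² (dE/dt) = (8.85×10^-12)(0.03871)(4.30×10^12) = 1.473 A through the full plate area.
For r < R the Ampère–Maxwell law gives B(2πr) = μ₀ I_d (r²/R²), so B = μ₀ I_d r/(2πR²) = (4π×10^-7)(1.473)(0.0473)/(2π·0.111²) = 1.13×10^-6 T.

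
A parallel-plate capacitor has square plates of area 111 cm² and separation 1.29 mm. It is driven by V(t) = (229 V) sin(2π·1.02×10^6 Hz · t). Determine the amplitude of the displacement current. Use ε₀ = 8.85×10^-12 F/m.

0.112 A

The displacement current equals the conduction current C dV/dt, which peaks at C V₀ ω.
With C = ε₀A/d = (8.85×10^-12)(0.0111)/(1.29×10^-3) = 7.615×10^-11 F and ω = 2πf = 6.409×10^6 rad/s, I_d,max = (7.615×10^-11)(229)(6.409×10^6) = 0.112 A.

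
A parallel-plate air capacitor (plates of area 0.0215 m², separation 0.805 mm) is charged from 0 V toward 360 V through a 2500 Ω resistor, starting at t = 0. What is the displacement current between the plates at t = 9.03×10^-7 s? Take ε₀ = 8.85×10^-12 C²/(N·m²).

C = ε₀A/d = (8.85×10^-12)(0.0215)/(8.05×10^-4) = 2.364×10^-10 F and τ = RC = 5.910×10^-7 s. I_d in the gap equals the RC charging current.
I_d(t) = (V₀/R) e^(−t/τ) = 0.1440 · e^(−1.528) = 0.0312 A.

0.0312 A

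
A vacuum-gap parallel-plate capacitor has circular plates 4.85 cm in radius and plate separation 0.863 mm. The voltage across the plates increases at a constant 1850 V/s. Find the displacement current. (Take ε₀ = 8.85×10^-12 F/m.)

The displacement current equals the charging current C dV/dt. With C = ε₀A/d = (8.85×10^-12)(7.390×10^-3)/(8.63×10^-4) = 7.578×10^-11 F, I_d = (7.578×10^-11)(1850) = 1.40×10^-7 A.

1.40×10^-7 A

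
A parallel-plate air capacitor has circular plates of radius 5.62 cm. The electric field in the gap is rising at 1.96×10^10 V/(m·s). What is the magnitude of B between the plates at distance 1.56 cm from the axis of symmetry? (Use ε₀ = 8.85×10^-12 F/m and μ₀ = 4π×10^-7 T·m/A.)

1.70×10^-9 T

Through the whole plate area (πR² = 9.923×10^-3 m²), I_d = ε₀ πR² dE/dt = 1.721×10^-3 A.
∮B·dl = μ₀ I_d,enc with I_d,enc = I_d r²/R² = 1.326×10^-4 A; so B = μ₀ I_d,enc/(2πr) = 1.70×10^-9 T.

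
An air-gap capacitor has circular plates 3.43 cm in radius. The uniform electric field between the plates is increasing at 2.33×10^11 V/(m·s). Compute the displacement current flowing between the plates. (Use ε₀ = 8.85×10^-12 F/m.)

I_d = ε₀ A (dE/dt) = (8.85×10^-12)(3.696×10^-3 m²)(2.33×10^11) = 7.62×10^-3 A.

7.62×10^-3 A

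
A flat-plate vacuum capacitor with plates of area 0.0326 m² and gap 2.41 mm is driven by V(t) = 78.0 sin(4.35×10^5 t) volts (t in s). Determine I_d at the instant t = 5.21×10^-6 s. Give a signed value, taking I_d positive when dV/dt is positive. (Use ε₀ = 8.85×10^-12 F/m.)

dV/dt = (78.0)(4.35×10^5)·cos(2.26635) = -2.174×10^7 V/s.
I_d = C dV/dt with C = ε₀A/d = (8.85×10^-12)(0.0326)/(2.41×10^-3) = 1.197×10^-10 F, so I_d = (1.197×10^-10)(-2.174×10^7) = -2.60×10^-3 A.

-2.60×10^-3 A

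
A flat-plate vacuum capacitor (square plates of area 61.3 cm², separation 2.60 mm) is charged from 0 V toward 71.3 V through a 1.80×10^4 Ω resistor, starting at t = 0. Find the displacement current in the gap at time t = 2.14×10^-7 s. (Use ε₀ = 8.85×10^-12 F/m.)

2.24×10^-3 A

C = ε₀A/d = (8.85×10^-12)(6.13×10^-3)/(2.60×10^-3) = 2.087×10^-11 F and τ = RC = 3.757×10^-7 s. I_d in the gap equals the RC charging current.
I_d(t) = (V₀/R) e^(−t/τ) = 3.961×10^-3 · e^(−0.5696) = 2.24×10^-3 A.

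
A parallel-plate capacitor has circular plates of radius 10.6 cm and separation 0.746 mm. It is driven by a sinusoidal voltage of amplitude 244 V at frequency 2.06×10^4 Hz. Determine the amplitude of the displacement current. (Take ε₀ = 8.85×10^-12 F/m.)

0.0132 A

(dE/dt)_max = V₀ω/d = 4.232×10^10 V/(m·s); ω = 2πf = 1.294×10^5 rad/s.
I_d,max = ε₀ A (dE/dt)_max = (8.85×10^-12)(0.03530)(4.232×10^10) = 0.0132 A.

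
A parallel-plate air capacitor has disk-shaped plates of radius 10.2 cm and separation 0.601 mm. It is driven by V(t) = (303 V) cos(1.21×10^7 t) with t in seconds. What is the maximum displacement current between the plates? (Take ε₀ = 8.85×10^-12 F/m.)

1.76 A

(dE/dt)_max = V₀ω/d = 6.100×10^12 V/(m·s); ω = 1.21×10^7 rad/s.
I_d,max = ε₀ A (dE/dt)_max = (8.85×10^-12)(0.03269)(6.100×10^12) = 1.76 A.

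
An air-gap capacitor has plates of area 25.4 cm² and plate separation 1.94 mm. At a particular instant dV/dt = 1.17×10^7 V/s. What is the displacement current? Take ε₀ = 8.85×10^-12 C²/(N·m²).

1.36×10^-4 A

The field between the plates is E = V/d, so dE/dt = (1.17×10^7)/(1.94×10^-3 m) = 6.031×10^9 V/(m·s).
I_d = ε₀ A (dE/dt) = (8.85×10^-12)(2.54×10^-3)(6.031×10^9) = 1.36×10^-4 A.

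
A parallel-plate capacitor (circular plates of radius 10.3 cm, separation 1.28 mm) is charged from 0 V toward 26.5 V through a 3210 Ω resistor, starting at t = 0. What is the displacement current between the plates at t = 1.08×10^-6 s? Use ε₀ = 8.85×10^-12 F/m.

1.92×10^-3 A

C = ε₀A/d = (8.85×10^-12)(0.03333)/(1.28×10^-3) = 2.304×10^-10 F, so τ = RC = 7.396×10^-7 s.
The conduction current is I(t) = (V₀/R) e^(−t/τ), and the displacement current between the plates equals it.
t/τ = 1.460; I_d = (26.5/3210) · e^(−1.460) = (8.255×10^-3)(0.2322) = 1.92×10^-3 A.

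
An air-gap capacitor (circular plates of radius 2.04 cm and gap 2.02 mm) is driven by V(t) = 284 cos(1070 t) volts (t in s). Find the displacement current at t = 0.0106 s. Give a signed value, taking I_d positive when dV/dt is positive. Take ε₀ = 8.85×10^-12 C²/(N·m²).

dE/dt = (V₀ω/d)·−sin(ωt) with ωt = 11.342 rad: (284)(1070)(0.9406)/(2.02×10^-3) = 1.415×10^8 V/(m·s).
I_d = ε₀ A dE/dt = (8.85×10^-12)(1.307×10^-3)(1.415×10^8) = 1.64×10^-6 A.

1.64×10^-6 A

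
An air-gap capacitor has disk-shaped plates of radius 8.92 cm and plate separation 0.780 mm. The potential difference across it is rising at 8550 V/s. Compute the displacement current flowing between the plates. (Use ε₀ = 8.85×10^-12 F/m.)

The field between the plates is E = V/d, so dE/dt = (8550)/(7.80×10^-4 m) = 1.096×10^7 V/(m·s).
I_d = ε₀ A (dE/dt) = (8.85×10^-12)(0.02500)(1.096×10^7) = 2.42×10^-6 A.

2.42×10^-6 A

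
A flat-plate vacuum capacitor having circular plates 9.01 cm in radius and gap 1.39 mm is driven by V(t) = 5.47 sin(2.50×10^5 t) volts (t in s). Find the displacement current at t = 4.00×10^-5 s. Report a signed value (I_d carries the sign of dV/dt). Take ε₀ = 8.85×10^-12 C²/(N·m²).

-1.86×10^-4 A

dV/dt = (5.47)(2.50×10^5)·cos(10) = -1.147×10^6 V/s.
I_d = C dV/dt with C = ε₀A/d = (8.85×10^-12)(0.02550)/(1.39×10^-3) = 1.624×10^-10 F, so I_d = (1.624×10^-10)(-1.147×10^6) = -1.86×10^-4 A.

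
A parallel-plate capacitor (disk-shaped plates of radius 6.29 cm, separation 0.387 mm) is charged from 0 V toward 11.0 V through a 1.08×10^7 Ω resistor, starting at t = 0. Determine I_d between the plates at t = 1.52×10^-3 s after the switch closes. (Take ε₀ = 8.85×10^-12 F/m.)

C = ε₀A/d = (8.85×10^-12)(0.01243)/(3.87×10^-4) = 2.843×10^-10 F and τ = RC = 3.070×10^-3 s. I_d in the gap equals the RC charging current.
I_d(t) = (V₀/R) e^(−t/τ) = 1.019×10^-6 · e^(−0.4951) = 6.21×10^-7 A.

6.21×10^-7 A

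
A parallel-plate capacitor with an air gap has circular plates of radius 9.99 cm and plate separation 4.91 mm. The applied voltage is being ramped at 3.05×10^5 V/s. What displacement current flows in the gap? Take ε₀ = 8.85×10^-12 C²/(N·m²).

1.72×10^-5 A

The displacement current equals the charging current C dV/dt. With C = ε₀A/d = (8.85×10^-12)(0.03135)/(4.91×10^-3) = 5.651×10^-11 F, I_d = (5.651×10^-11)(3.05×10^5) = 1.72×10^-5 A.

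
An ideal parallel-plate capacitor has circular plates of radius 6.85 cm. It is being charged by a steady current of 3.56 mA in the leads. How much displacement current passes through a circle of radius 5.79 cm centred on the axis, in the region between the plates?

2.54×10^-3 A

No conduction current crosses the gap, so I_d there equals the 3.56×10^-3 A in the leads.
Through an area πr² the displacement current is I_d·(πr²/πR²) = I_d (r/R)² = 2.54×10^-3 A.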